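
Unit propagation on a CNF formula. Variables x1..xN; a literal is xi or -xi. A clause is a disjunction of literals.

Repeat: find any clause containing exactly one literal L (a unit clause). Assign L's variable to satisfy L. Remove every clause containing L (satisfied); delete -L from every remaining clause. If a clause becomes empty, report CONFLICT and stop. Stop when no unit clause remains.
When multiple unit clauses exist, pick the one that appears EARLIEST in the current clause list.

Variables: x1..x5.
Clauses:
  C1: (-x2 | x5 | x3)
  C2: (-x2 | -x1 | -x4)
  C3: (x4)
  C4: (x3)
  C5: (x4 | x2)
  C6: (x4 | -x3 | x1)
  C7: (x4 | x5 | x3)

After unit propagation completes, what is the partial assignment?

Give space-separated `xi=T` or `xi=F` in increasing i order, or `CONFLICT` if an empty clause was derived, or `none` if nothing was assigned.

unit clause [4] forces x4=T; simplify:
  drop -4 from [-2, -1, -4] -> [-2, -1]
  satisfied 4 clause(s); 3 remain; assigned so far: [4]
unit clause [3] forces x3=T; simplify:
  satisfied 2 clause(s); 1 remain; assigned so far: [3, 4]

Answer: x3=T x4=T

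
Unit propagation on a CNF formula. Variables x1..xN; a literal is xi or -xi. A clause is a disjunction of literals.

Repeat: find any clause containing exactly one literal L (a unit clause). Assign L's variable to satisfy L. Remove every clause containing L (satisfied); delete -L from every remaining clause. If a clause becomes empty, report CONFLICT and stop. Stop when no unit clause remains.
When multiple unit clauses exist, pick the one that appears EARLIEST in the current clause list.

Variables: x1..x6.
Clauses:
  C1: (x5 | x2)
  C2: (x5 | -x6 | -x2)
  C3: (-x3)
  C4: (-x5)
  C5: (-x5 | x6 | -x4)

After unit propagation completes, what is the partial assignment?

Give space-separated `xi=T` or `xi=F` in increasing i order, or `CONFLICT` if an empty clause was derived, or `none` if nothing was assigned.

unit clause [-3] forces x3=F; simplify:
  satisfied 1 clause(s); 4 remain; assigned so far: [3]
unit clause [-5] forces x5=F; simplify:
  drop 5 from [5, 2] -> [2]
  drop 5 from [5, -6, -2] -> [-6, -2]
  satisfied 2 clause(s); 2 remain; assigned so far: [3, 5]
unit clause [2] forces x2=T; simplify:
  drop -2 from [-6, -2] -> [-6]
  satisfied 1 clause(s); 1 remain; assigned so far: [2, 3, 5]
unit clause [-6] forces x6=F; simplify:
  satisfied 1 clause(s); 0 remain; assigned so far: [2, 3, 5, 6]

Answer: x2=T x3=F x5=F x6=F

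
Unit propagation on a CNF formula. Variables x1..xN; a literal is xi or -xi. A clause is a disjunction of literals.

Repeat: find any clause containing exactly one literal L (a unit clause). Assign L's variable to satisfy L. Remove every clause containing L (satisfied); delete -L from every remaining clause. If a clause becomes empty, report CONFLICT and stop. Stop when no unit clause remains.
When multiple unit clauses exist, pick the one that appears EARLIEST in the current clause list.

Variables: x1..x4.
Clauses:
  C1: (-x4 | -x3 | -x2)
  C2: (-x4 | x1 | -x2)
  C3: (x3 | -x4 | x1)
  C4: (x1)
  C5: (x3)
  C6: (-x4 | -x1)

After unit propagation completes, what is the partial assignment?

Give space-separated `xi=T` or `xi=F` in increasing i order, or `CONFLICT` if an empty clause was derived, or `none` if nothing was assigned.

unit clause [1] forces x1=T; simplify:
  drop -1 from [-4, -1] -> [-4]
  satisfied 3 clause(s); 3 remain; assigned so far: [1]
unit clause [3] forces x3=T; simplify:
  drop -3 from [-4, -3, -2] -> [-4, -2]
  satisfied 1 clause(s); 2 remain; assigned so far: [1, 3]
unit clause [-4] forces x4=F; simplify:
  satisfied 2 clause(s); 0 remain; assigned so far: [1, 3, 4]

Answer: x1=T x3=T x4=F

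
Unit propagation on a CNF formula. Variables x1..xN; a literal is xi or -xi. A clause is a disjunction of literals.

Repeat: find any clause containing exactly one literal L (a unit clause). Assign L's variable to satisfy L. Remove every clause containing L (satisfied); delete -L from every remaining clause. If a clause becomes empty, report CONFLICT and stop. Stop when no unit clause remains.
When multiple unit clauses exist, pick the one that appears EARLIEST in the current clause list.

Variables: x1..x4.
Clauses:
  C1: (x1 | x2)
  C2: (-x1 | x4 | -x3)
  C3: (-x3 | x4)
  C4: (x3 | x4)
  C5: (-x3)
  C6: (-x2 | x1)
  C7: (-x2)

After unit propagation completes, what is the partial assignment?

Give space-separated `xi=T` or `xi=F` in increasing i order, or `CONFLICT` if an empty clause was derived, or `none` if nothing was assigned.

Answer: x1=T x2=F x3=F x4=T

Derivation:
unit clause [-3] forces x3=F; simplify:
  drop 3 from [3, 4] -> [4]
  satisfied 3 clause(s); 4 remain; assigned so far: [3]
unit clause [4] forces x4=T; simplify:
  satisfied 1 clause(s); 3 remain; assigned so far: [3, 4]
unit clause [-2] forces x2=F; simplify:
  drop 2 from [1, 2] -> [1]
  satisfied 2 clause(s); 1 remain; assigned so far: [2, 3, 4]
unit clause [1] forces x1=T; simplify:
  satisfied 1 clause(s); 0 remain; assigned so far: [1, 2, 3, 4]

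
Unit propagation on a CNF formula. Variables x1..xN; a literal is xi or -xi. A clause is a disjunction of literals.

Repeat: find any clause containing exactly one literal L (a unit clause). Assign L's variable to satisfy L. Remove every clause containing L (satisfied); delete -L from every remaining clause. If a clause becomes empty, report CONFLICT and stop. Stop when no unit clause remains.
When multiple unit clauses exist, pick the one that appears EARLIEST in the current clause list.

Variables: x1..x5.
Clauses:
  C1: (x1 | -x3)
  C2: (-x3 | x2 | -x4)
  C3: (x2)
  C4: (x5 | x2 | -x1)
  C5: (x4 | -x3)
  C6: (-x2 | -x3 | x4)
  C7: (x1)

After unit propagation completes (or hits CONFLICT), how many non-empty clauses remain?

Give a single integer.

unit clause [2] forces x2=T; simplify:
  drop -2 from [-2, -3, 4] -> [-3, 4]
  satisfied 3 clause(s); 4 remain; assigned so far: [2]
unit clause [1] forces x1=T; simplify:
  satisfied 2 clause(s); 2 remain; assigned so far: [1, 2]

Answer: 2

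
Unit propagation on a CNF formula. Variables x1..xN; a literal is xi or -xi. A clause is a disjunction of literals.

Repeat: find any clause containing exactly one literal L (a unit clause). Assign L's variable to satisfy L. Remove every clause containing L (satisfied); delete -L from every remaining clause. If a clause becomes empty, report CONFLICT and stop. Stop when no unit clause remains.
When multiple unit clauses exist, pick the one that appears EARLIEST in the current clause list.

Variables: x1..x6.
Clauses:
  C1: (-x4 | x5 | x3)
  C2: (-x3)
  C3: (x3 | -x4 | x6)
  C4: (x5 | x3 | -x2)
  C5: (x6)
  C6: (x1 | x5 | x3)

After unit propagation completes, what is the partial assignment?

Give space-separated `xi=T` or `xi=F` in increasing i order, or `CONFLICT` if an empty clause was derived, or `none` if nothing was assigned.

unit clause [-3] forces x3=F; simplify:
  drop 3 from [-4, 5, 3] -> [-4, 5]
  drop 3 from [3, -4, 6] -> [-4, 6]
  drop 3 from [5, 3, -2] -> [5, -2]
  drop 3 from [1, 5, 3] -> [1, 5]
  satisfied 1 clause(s); 5 remain; assigned so far: [3]
unit clause [6] forces x6=T; simplify:
  satisfied 2 clause(s); 3 remain; assigned so far: [3, 6]

Answer: x3=F x6=T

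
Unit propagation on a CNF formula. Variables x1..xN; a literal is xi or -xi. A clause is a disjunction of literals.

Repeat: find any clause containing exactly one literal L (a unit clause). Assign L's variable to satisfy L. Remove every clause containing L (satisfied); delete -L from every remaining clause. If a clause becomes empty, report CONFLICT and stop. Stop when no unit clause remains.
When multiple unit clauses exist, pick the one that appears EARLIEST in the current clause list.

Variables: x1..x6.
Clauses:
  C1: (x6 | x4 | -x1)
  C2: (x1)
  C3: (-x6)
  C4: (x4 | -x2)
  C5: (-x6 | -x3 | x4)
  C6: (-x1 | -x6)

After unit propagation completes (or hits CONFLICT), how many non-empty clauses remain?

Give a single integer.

unit clause [1] forces x1=T; simplify:
  drop -1 from [6, 4, -1] -> [6, 4]
  drop -1 from [-1, -6] -> [-6]
  satisfied 1 clause(s); 5 remain; assigned so far: [1]
unit clause [-6] forces x6=F; simplify:
  drop 6 from [6, 4] -> [4]
  satisfied 3 clause(s); 2 remain; assigned so far: [1, 6]
unit clause [4] forces x4=T; simplify:
  satisfied 2 clause(s); 0 remain; assigned so far: [1, 4, 6]

Answer: 0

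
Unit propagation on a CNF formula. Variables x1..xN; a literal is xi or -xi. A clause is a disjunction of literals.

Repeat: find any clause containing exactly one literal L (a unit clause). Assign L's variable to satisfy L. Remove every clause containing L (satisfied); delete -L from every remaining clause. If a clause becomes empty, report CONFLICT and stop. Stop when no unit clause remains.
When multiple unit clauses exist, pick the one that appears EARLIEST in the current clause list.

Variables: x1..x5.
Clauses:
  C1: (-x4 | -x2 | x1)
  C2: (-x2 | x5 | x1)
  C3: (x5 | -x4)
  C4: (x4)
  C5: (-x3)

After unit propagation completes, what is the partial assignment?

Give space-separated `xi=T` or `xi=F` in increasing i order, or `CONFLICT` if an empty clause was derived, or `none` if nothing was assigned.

unit clause [4] forces x4=T; simplify:
  drop -4 from [-4, -2, 1] -> [-2, 1]
  drop -4 from [5, -4] -> [5]
  satisfied 1 clause(s); 4 remain; assigned so far: [4]
unit clause [5] forces x5=T; simplify:
  satisfied 2 clause(s); 2 remain; assigned so far: [4, 5]
unit clause [-3] forces x3=F; simplify:
  satisfied 1 clause(s); 1 remain; assigned so far: [3, 4, 5]

Answer: x3=F x4=T x5=T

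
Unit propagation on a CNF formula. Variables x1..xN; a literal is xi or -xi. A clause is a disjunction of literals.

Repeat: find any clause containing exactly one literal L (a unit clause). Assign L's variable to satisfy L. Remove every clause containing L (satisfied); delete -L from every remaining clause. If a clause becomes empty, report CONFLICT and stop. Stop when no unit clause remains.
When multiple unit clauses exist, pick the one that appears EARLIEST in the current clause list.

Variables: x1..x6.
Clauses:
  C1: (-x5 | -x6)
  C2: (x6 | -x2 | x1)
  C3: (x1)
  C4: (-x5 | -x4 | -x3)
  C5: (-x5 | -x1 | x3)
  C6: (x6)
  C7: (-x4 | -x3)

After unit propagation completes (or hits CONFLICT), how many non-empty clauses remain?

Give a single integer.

unit clause [1] forces x1=T; simplify:
  drop -1 from [-5, -1, 3] -> [-5, 3]
  satisfied 2 clause(s); 5 remain; assigned so far: [1]
unit clause [6] forces x6=T; simplify:
  drop -6 from [-5, -6] -> [-5]
  satisfied 1 clause(s); 4 remain; assigned so far: [1, 6]
unit clause [-5] forces x5=F; simplify:
  satisfied 3 clause(s); 1 remain; assigned so far: [1, 5, 6]

Answer: 1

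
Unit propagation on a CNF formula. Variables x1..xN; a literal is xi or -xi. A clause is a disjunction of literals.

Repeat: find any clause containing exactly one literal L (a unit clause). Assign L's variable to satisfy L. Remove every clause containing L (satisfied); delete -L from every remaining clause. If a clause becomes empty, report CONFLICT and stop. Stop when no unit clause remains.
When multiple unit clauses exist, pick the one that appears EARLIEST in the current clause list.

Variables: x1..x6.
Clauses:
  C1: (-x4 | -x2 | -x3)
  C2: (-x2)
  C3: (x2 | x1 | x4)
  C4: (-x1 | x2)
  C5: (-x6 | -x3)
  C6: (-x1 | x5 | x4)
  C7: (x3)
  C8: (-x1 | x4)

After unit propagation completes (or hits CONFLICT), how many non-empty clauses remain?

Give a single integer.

Answer: 0

Derivation:
unit clause [-2] forces x2=F; simplify:
  drop 2 from [2, 1, 4] -> [1, 4]
  drop 2 from [-1, 2] -> [-1]
  satisfied 2 clause(s); 6 remain; assigned so far: [2]
unit clause [-1] forces x1=F; simplify:
  drop 1 from [1, 4] -> [4]
  satisfied 3 clause(s); 3 remain; assigned so far: [1, 2]
unit clause [4] forces x4=T; simplify:
  satisfied 1 clause(s); 2 remain; assigned so far: [1, 2, 4]
unit clause [3] forces x3=T; simplify:
  drop -3 from [-6, -3] -> [-6]
  satisfied 1 clause(s); 1 remain; assigned so far: [1, 2, 3, 4]
unit clause [-6] forces x6=F; simplify:
  satisfied 1 clause(s); 0 remain; assigned so far: [1, 2, 3, 4, 6]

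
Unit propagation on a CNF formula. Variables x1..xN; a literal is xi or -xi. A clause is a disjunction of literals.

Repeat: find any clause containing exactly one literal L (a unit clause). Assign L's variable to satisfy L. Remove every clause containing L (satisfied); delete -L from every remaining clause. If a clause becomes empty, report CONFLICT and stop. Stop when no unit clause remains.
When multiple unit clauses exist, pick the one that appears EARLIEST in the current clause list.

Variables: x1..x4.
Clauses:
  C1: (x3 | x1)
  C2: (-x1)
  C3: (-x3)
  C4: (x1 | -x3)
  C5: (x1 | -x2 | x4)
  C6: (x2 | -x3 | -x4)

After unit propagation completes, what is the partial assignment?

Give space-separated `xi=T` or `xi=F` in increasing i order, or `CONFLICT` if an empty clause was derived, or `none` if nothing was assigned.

unit clause [-1] forces x1=F; simplify:
  drop 1 from [3, 1] -> [3]
  drop 1 from [1, -3] -> [-3]
  drop 1 from [1, -2, 4] -> [-2, 4]
  satisfied 1 clause(s); 5 remain; assigned so far: [1]
unit clause [3] forces x3=T; simplify:
  drop -3 from [-3] -> [] (empty!)
  drop -3 from [-3] -> [] (empty!)
  drop -3 from [2, -3, -4] -> [2, -4]
  satisfied 1 clause(s); 4 remain; assigned so far: [1, 3]
CONFLICT (empty clause)

Answer: CONFLICT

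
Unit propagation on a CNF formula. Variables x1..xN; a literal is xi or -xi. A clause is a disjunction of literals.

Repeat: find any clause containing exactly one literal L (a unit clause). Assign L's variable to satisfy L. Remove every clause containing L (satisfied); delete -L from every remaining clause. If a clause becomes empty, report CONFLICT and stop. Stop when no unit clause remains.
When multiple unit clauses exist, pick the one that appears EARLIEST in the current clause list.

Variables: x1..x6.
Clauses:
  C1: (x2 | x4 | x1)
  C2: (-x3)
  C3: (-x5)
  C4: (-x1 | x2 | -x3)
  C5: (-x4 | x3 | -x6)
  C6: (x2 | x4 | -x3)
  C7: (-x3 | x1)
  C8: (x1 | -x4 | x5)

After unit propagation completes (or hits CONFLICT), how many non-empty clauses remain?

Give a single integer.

unit clause [-3] forces x3=F; simplify:
  drop 3 from [-4, 3, -6] -> [-4, -6]
  satisfied 4 clause(s); 4 remain; assigned so far: [3]
unit clause [-5] forces x5=F; simplify:
  drop 5 from [1, -4, 5] -> [1, -4]
  satisfied 1 clause(s); 3 remain; assigned so far: [3, 5]

Answer: 3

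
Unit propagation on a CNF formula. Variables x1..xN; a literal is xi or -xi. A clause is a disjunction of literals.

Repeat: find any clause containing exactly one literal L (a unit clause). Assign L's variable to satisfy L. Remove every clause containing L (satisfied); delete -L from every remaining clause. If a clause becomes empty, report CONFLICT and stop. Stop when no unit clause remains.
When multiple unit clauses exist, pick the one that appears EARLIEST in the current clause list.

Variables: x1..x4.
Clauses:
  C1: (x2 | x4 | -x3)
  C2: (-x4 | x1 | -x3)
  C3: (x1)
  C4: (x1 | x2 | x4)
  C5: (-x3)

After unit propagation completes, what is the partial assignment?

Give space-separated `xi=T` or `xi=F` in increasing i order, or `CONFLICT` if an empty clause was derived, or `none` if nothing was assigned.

unit clause [1] forces x1=T; simplify:
  satisfied 3 clause(s); 2 remain; assigned so far: [1]
unit clause [-3] forces x3=F; simplify:
  satisfied 2 clause(s); 0 remain; assigned so far: [1, 3]

Answer: x1=T x3=F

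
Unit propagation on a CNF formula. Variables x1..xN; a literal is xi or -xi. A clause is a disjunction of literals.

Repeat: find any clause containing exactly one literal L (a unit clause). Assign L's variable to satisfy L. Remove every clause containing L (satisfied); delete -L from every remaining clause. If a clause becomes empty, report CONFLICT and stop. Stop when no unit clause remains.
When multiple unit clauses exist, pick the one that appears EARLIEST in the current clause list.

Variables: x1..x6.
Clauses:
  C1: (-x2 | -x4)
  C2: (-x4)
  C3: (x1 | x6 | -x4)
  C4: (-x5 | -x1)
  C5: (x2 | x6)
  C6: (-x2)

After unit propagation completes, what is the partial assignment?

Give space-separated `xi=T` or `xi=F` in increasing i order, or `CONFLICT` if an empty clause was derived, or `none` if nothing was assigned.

unit clause [-4] forces x4=F; simplify:
  satisfied 3 clause(s); 3 remain; assigned so far: [4]
unit clause [-2] forces x2=F; simplify:
  drop 2 from [2, 6] -> [6]
  satisfied 1 clause(s); 2 remain; assigned so far: [2, 4]
unit clause [6] forces x6=T; simplify:
  satisfied 1 clause(s); 1 remain; assigned so far: [2, 4, 6]

Answer: x2=F x4=F x6=T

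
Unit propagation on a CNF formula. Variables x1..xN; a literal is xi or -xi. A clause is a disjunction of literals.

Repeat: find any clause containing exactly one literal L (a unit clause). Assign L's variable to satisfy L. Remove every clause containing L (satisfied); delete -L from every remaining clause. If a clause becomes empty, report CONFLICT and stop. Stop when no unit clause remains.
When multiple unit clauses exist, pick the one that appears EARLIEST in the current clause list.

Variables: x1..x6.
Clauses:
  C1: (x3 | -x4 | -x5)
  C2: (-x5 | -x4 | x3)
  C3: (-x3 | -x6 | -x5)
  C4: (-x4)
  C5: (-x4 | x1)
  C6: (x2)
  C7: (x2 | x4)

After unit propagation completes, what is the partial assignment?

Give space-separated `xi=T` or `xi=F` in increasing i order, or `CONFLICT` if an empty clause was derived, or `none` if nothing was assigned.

unit clause [-4] forces x4=F; simplify:
  drop 4 from [2, 4] -> [2]
  satisfied 4 clause(s); 3 remain; assigned so far: [4]
unit clause [2] forces x2=T; simplify:
  satisfied 2 clause(s); 1 remain; assigned so far: [2, 4]

Answer: x2=T x4=F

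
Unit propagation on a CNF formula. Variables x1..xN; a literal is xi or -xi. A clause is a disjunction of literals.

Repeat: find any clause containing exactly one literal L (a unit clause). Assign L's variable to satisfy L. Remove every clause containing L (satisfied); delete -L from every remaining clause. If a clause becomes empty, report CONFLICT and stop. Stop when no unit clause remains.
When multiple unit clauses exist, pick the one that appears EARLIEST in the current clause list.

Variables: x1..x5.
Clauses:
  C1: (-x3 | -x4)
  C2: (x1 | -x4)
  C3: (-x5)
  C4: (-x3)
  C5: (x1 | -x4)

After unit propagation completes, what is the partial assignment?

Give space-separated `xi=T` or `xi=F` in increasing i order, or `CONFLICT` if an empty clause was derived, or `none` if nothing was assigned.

unit clause [-5] forces x5=F; simplify:
  satisfied 1 clause(s); 4 remain; assigned so far: [5]
unit clause [-3] forces x3=F; simplify:
  satisfied 2 clause(s); 2 remain; assigned so far: [3, 5]

Answer: x3=F x5=F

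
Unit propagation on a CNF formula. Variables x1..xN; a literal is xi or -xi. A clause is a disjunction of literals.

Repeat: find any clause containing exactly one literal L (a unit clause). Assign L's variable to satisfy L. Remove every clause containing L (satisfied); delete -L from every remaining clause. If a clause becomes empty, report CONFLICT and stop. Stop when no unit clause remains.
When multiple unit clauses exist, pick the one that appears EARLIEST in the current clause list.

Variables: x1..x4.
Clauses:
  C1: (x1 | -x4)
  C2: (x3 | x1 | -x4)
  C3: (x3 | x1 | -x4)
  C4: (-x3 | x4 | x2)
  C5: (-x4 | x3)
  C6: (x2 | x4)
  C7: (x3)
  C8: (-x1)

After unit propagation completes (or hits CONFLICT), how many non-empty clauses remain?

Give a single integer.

unit clause [3] forces x3=T; simplify:
  drop -3 from [-3, 4, 2] -> [4, 2]
  satisfied 4 clause(s); 4 remain; assigned so far: [3]
unit clause [-1] forces x1=F; simplify:
  drop 1 from [1, -4] -> [-4]
  satisfied 1 clause(s); 3 remain; assigned so far: [1, 3]
unit clause [-4] forces x4=F; simplify:
  drop 4 from [4, 2] -> [2]
  drop 4 from [2, 4] -> [2]
  satisfied 1 clause(s); 2 remain; assigned so far: [1, 3, 4]
unit clause [2] forces x2=T; simplify:
  satisfied 2 clause(s); 0 remain; assigned so far: [1, 2, 3, 4]

Answer: 0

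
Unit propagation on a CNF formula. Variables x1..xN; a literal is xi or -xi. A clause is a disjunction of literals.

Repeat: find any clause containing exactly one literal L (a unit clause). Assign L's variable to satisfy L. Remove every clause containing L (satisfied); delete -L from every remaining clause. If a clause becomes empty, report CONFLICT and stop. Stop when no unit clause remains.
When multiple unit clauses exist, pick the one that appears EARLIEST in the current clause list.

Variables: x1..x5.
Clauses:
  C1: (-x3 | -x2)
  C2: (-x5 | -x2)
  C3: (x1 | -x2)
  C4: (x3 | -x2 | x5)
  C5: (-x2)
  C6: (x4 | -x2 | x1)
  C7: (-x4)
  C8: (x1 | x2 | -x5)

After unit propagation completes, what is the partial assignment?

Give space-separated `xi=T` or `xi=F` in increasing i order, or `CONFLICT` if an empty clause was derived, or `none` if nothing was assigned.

Answer: x2=F x4=F

Derivation:
unit clause [-2] forces x2=F; simplify:
  drop 2 from [1, 2, -5] -> [1, -5]
  satisfied 6 clause(s); 2 remain; assigned so far: [2]
unit clause [-4] forces x4=F; simplify:
  satisfied 1 clause(s); 1 remain; assigned so far: [2, 4]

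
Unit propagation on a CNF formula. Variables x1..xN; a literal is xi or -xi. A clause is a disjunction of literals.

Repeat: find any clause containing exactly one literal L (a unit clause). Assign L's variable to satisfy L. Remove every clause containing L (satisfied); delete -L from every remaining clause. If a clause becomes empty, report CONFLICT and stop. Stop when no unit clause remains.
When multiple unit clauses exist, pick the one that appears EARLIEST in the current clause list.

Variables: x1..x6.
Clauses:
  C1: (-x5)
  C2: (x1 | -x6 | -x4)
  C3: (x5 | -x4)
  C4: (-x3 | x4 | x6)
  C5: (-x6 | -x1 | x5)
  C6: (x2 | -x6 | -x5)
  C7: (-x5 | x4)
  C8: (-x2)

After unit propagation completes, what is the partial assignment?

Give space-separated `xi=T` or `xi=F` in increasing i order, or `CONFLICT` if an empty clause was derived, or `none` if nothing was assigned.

Answer: x2=F x4=F x5=F

Derivation:
unit clause [-5] forces x5=F; simplify:
  drop 5 from [5, -4] -> [-4]
  drop 5 from [-6, -1, 5] -> [-6, -1]
  satisfied 3 clause(s); 5 remain; assigned so far: [5]
unit clause [-4] forces x4=F; simplify:
  drop 4 from [-3, 4, 6] -> [-3, 6]
  satisfied 2 clause(s); 3 remain; assigned so far: [4, 5]
unit clause [-2] forces x2=F; simplify:
  satisfied 1 clause(s); 2 remain; assigned so far: [2, 4, 5]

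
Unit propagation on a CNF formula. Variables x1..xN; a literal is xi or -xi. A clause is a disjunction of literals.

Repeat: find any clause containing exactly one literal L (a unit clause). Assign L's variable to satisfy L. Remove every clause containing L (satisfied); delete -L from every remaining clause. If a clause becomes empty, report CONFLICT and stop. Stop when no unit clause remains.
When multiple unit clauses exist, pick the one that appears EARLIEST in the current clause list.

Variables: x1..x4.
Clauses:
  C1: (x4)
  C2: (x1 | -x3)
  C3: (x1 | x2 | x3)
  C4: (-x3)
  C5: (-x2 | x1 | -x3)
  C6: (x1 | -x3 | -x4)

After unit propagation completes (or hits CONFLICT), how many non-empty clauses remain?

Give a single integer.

Answer: 1

Derivation:
unit clause [4] forces x4=T; simplify:
  drop -4 from [1, -3, -4] -> [1, -3]
  satisfied 1 clause(s); 5 remain; assigned so far: [4]
unit clause [-3] forces x3=F; simplify:
  drop 3 from [1, 2, 3] -> [1, 2]
  satisfied 4 clause(s); 1 remain; assigned so far: [3, 4]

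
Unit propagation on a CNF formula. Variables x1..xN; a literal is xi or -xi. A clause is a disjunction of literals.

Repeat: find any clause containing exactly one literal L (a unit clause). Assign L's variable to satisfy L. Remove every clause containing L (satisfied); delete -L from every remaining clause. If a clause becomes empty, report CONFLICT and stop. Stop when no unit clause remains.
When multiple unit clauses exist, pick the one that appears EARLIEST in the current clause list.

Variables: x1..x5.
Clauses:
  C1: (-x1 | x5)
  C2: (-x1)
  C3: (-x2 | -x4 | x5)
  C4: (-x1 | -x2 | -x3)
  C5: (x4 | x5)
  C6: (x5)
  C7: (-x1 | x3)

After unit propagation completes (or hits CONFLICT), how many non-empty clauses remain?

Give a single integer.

unit clause [-1] forces x1=F; simplify:
  satisfied 4 clause(s); 3 remain; assigned so far: [1]
unit clause [5] forces x5=T; simplify:
  satisfied 3 clause(s); 0 remain; assigned so far: [1, 5]

Answer: 0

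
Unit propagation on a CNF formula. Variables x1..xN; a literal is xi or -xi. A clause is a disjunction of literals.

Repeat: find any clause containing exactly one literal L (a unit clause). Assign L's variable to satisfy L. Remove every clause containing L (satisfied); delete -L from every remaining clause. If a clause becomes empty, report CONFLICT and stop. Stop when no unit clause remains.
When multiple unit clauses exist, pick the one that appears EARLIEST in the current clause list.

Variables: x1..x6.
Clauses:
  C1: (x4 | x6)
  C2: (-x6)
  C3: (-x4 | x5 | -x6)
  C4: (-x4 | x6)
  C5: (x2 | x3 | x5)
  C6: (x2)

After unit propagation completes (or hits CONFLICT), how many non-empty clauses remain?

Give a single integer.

Answer: 2

Derivation:
unit clause [-6] forces x6=F; simplify:
  drop 6 from [4, 6] -> [4]
  drop 6 from [-4, 6] -> [-4]
  satisfied 2 clause(s); 4 remain; assigned so far: [6]
unit clause [4] forces x4=T; simplify:
  drop -4 from [-4] -> [] (empty!)
  satisfied 1 clause(s); 3 remain; assigned so far: [4, 6]
CONFLICT (empty clause)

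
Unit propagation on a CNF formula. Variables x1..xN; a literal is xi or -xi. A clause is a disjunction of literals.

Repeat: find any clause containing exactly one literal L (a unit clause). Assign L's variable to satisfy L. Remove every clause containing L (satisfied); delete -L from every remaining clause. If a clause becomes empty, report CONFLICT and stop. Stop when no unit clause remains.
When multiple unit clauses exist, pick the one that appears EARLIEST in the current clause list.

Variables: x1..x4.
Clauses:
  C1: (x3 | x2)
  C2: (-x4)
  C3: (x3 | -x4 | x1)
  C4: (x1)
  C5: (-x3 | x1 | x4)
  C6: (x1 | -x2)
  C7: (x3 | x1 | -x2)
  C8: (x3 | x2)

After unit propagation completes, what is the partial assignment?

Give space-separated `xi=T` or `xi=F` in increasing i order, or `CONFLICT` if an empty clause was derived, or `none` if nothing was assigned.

Answer: x1=T x4=F

Derivation:
unit clause [-4] forces x4=F; simplify:
  drop 4 from [-3, 1, 4] -> [-3, 1]
  satisfied 2 clause(s); 6 remain; assigned so far: [4]
unit clause [1] forces x1=T; simplify:
  satisfied 4 clause(s); 2 remain; assigned so far: [1, 4]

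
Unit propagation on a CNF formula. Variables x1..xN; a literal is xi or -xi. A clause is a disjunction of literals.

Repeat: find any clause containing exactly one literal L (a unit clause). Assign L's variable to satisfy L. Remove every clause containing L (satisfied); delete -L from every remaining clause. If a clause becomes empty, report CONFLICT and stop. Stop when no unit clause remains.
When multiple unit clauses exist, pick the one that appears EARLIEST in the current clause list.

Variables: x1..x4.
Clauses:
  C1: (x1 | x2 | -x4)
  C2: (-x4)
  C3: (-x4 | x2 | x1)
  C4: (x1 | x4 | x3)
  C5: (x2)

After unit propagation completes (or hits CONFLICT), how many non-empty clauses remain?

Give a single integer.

Answer: 1

Derivation:
unit clause [-4] forces x4=F; simplify:
  drop 4 from [1, 4, 3] -> [1, 3]
  satisfied 3 clause(s); 2 remain; assigned so far: [4]
unit clause [2] forces x2=T; simplify:
  satisfied 1 clause(s); 1 remain; assigned so far: [2, 4]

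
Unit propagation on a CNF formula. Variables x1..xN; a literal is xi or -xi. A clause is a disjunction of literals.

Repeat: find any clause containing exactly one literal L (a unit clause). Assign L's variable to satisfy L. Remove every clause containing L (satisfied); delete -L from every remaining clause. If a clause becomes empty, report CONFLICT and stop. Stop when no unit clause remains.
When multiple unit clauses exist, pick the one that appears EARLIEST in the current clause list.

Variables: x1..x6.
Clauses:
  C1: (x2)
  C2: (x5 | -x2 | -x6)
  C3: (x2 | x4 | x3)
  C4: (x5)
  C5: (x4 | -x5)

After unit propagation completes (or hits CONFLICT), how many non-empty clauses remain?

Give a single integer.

unit clause [2] forces x2=T; simplify:
  drop -2 from [5, -2, -6] -> [5, -6]
  satisfied 2 clause(s); 3 remain; assigned so far: [2]
unit clause [5] forces x5=T; simplify:
  drop -5 from [4, -5] -> [4]
  satisfied 2 clause(s); 1 remain; assigned so far: [2, 5]
unit clause [4] forces x4=T; simplify:
  satisfied 1 clause(s); 0 remain; assigned so far: [2, 4, 5]

Answer: 0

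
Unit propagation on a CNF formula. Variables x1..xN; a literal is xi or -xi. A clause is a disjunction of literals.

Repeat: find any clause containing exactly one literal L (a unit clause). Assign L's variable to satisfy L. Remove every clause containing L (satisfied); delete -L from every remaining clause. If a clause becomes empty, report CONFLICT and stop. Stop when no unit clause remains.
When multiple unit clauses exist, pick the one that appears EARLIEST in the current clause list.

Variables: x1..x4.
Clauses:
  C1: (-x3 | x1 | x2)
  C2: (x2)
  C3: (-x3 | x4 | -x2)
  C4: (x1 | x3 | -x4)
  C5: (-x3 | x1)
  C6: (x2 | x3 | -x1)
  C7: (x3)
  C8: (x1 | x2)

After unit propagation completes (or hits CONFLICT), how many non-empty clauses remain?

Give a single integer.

Answer: 0

Derivation:
unit clause [2] forces x2=T; simplify:
  drop -2 from [-3, 4, -2] -> [-3, 4]
  satisfied 4 clause(s); 4 remain; assigned so far: [2]
unit clause [3] forces x3=T; simplify:
  drop -3 from [-3, 4] -> [4]
  drop -3 from [-3, 1] -> [1]
  satisfied 2 clause(s); 2 remain; assigned so far: [2, 3]
unit clause [4] forces x4=T; simplify:
  satisfied 1 clause(s); 1 remain; assigned so far: [2, 3, 4]
unit clause [1] forces x1=T; simplify:
  satisfied 1 clause(s); 0 remain; assigned so far: [1, 2, 3, 4]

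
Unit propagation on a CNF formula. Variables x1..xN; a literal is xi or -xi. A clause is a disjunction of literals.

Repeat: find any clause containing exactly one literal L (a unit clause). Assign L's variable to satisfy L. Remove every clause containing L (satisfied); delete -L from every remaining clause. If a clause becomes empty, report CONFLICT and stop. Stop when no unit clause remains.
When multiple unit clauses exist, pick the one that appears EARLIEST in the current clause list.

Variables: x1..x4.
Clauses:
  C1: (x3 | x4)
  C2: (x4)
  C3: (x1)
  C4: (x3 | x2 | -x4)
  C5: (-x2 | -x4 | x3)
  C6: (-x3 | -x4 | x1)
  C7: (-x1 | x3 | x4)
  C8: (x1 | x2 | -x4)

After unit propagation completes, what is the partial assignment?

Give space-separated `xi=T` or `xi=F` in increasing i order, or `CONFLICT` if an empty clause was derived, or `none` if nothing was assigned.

unit clause [4] forces x4=T; simplify:
  drop -4 from [3, 2, -4] -> [3, 2]
  drop -4 from [-2, -4, 3] -> [-2, 3]
  drop -4 from [-3, -4, 1] -> [-3, 1]
  drop -4 from [1, 2, -4] -> [1, 2]
  satisfied 3 clause(s); 5 remain; assigned so far: [4]
unit clause [1] forces x1=T; simplify:
  satisfied 3 clause(s); 2 remain; assigned so far: [1, 4]

Answer: x1=T x4=T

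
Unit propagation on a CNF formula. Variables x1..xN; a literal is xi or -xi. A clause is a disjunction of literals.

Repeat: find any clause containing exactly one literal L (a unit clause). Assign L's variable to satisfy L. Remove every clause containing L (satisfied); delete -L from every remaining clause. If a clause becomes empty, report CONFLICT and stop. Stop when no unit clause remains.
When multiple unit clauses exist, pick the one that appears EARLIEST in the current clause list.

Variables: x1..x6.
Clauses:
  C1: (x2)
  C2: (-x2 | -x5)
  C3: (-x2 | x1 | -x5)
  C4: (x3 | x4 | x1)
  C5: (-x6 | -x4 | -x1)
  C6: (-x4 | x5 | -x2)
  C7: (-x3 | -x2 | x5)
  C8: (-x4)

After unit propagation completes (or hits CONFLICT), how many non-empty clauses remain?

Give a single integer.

Answer: 0

Derivation:
unit clause [2] forces x2=T; simplify:
  drop -2 from [-2, -5] -> [-5]
  drop -2 from [-2, 1, -5] -> [1, -5]
  drop -2 from [-4, 5, -2] -> [-4, 5]
  drop -2 from [-3, -2, 5] -> [-3, 5]
  satisfied 1 clause(s); 7 remain; assigned so far: [2]
unit clause [-5] forces x5=F; simplify:
  drop 5 from [-4, 5] -> [-4]
  drop 5 from [-3, 5] -> [-3]
  satisfied 2 clause(s); 5 remain; assigned so far: [2, 5]
unit clause [-4] forces x4=F; simplify:
  drop 4 from [3, 4, 1] -> [3, 1]
  satisfied 3 clause(s); 2 remain; assigned so far: [2, 4, 5]
unit clause [-3] forces x3=F; simplify:
  drop 3 from [3, 1] -> [1]
  satisfied 1 clause(s); 1 remain; assigned so far: [2, 3, 4, 5]
unit clause [1] forces x1=T; simplify:
  satisfied 1 clause(s); 0 remain; assigned so far: [1, 2, 3, 4, 5]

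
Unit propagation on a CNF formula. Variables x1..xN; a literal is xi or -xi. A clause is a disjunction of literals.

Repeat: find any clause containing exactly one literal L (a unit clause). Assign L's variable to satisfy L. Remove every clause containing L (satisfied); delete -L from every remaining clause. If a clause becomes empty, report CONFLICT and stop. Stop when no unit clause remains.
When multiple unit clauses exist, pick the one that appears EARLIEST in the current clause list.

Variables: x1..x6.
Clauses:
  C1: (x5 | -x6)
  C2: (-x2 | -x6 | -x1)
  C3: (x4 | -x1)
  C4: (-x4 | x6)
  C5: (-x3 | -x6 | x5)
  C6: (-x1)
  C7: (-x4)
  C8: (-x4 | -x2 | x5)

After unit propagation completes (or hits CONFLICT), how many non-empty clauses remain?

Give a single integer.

Answer: 2

Derivation:
unit clause [-1] forces x1=F; simplify:
  satisfied 3 clause(s); 5 remain; assigned so far: [1]
unit clause [-4] forces x4=F; simplify:
  satisfied 3 clause(s); 2 remain; assigned so far: [1, 4]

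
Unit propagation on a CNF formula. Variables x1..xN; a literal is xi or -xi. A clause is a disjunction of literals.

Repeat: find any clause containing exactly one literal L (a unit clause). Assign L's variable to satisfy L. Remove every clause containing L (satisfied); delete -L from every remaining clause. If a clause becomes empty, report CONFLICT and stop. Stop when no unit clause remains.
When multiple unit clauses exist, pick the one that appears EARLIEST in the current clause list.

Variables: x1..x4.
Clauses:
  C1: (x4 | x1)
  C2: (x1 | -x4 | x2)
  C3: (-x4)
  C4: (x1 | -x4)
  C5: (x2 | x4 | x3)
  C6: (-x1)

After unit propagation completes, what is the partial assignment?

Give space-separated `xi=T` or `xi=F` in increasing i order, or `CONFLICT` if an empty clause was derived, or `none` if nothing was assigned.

Answer: CONFLICT

Derivation:
unit clause [-4] forces x4=F; simplify:
  drop 4 from [4, 1] -> [1]
  drop 4 from [2, 4, 3] -> [2, 3]
  satisfied 3 clause(s); 3 remain; assigned so far: [4]
unit clause [1] forces x1=T; simplify:
  drop -1 from [-1] -> [] (empty!)
  satisfied 1 clause(s); 2 remain; assigned so far: [1, 4]
CONFLICT (empty clause)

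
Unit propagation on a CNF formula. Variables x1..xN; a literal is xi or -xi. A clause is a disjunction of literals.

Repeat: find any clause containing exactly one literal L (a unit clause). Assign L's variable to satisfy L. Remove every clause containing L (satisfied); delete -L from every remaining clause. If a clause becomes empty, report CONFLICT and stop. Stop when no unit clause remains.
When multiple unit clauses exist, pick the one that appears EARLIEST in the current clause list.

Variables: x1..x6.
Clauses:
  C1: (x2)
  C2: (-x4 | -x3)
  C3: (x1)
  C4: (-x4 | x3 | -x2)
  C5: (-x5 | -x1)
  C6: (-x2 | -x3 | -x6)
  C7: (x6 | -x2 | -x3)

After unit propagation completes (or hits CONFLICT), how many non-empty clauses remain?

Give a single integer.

Answer: 4

Derivation:
unit clause [2] forces x2=T; simplify:
  drop -2 from [-4, 3, -2] -> [-4, 3]
  drop -2 from [-2, -3, -6] -> [-3, -6]
  drop -2 from [6, -2, -3] -> [6, -3]
  satisfied 1 clause(s); 6 remain; assigned so far: [2]
unit clause [1] forces x1=T; simplify:
  drop -1 from [-5, -1] -> [-5]
  satisfied 1 clause(s); 5 remain; assigned so far: [1, 2]
unit clause [-5] forces x5=F; simplify:
  satisfied 1 clause(s); 4 remain; assigned so far: [1, 2, 5]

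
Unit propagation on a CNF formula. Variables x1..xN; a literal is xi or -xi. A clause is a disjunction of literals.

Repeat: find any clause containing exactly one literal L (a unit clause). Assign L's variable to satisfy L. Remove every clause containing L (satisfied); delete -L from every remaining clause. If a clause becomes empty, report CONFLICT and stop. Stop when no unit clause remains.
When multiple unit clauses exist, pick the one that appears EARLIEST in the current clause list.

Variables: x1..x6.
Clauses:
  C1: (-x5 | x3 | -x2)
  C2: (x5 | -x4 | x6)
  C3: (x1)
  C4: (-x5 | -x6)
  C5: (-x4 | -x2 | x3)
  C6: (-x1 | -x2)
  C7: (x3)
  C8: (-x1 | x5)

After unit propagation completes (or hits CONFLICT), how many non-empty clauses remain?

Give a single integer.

unit clause [1] forces x1=T; simplify:
  drop -1 from [-1, -2] -> [-2]
  drop -1 from [-1, 5] -> [5]
  satisfied 1 clause(s); 7 remain; assigned so far: [1]
unit clause [-2] forces x2=F; simplify:
  satisfied 3 clause(s); 4 remain; assigned so far: [1, 2]
unit clause [3] forces x3=T; simplify:
  satisfied 1 clause(s); 3 remain; assigned so far: [1, 2, 3]
unit clause [5] forces x5=T; simplify:
  drop -5 from [-5, -6] -> [-6]
  satisfied 2 clause(s); 1 remain; assigned so far: [1, 2, 3, 5]
unit clause [-6] forces x6=F; simplify:
  satisfied 1 clause(s); 0 remain; assigned so far: [1, 2, 3, 5, 6]

Answer: 0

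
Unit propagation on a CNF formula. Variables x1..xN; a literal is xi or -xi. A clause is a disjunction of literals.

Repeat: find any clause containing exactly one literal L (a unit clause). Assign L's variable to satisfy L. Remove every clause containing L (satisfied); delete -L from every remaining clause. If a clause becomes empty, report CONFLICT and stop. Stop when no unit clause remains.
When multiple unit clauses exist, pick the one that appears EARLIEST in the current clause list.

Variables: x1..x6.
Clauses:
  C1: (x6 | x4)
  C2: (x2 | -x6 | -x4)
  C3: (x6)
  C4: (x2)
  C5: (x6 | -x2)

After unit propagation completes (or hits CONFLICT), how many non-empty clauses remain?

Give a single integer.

Answer: 0

Derivation:
unit clause [6] forces x6=T; simplify:
  drop -6 from [2, -6, -4] -> [2, -4]
  satisfied 3 clause(s); 2 remain; assigned so far: [6]
unit clause [2] forces x2=T; simplify:
  satisfied 2 clause(s); 0 remain; assigned so far: [2, 6]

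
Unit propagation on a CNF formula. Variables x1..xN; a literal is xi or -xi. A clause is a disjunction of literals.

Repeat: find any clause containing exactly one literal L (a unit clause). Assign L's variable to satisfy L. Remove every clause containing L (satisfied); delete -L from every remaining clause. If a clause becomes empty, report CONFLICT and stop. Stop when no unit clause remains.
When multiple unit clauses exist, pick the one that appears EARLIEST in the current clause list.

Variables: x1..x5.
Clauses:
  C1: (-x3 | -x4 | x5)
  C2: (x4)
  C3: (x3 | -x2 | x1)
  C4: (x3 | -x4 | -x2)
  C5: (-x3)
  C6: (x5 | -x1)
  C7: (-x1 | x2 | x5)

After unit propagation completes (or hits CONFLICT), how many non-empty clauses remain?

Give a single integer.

Answer: 2

Derivation:
unit clause [4] forces x4=T; simplify:
  drop -4 from [-3, -4, 5] -> [-3, 5]
  drop -4 from [3, -4, -2] -> [3, -2]
  satisfied 1 clause(s); 6 remain; assigned so far: [4]
unit clause [-3] forces x3=F; simplify:
  drop 3 from [3, -2, 1] -> [-2, 1]
  drop 3 from [3, -2] -> [-2]
  satisfied 2 clause(s); 4 remain; assigned so far: [3, 4]
unit clause [-2] forces x2=F; simplify:
  drop 2 from [-1, 2, 5] -> [-1, 5]
  satisfied 2 clause(s); 2 remain; assigned so far: [2, 3, 4]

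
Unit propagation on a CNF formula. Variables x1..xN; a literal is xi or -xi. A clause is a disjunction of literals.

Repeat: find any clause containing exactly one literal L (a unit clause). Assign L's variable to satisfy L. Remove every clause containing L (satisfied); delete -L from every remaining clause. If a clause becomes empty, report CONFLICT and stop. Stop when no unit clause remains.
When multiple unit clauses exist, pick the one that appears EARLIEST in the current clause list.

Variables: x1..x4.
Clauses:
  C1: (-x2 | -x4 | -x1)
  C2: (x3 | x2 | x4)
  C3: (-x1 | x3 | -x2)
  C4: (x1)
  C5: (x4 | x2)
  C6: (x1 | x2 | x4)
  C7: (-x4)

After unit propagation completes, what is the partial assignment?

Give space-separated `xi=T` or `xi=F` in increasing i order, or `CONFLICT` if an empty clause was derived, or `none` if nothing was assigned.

unit clause [1] forces x1=T; simplify:
  drop -1 from [-2, -4, -1] -> [-2, -4]
  drop -1 from [-1, 3, -2] -> [3, -2]
  satisfied 2 clause(s); 5 remain; assigned so far: [1]
unit clause [-4] forces x4=F; simplify:
  drop 4 from [3, 2, 4] -> [3, 2]
  drop 4 from [4, 2] -> [2]
  satisfied 2 clause(s); 3 remain; assigned so far: [1, 4]
unit clause [2] forces x2=T; simplify:
  drop -2 from [3, -2] -> [3]
  satisfied 2 clause(s); 1 remain; assigned so far: [1, 2, 4]
unit clause [3] forces x3=T; simplify:
  satisfied 1 clause(s); 0 remain; assigned so far: [1, 2, 3, 4]

Answer: x1=T x2=T x3=T x4=F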